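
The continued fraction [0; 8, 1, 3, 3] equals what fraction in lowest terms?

Fold from the inside: start with 3/1.
  3 + 1/3 = 10/3
  1 + 3/10 = 13/10
  8 + 10/13 = 114/13
  0 + 13/114 = 13/114

13/114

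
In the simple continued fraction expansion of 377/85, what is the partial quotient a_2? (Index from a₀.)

377 = 4·85 + 37   →  a_0 = 4
85 = 2·37 + 11   →  a_1 = 2
37 = 3·11 + 4   →  a_2 = 3

3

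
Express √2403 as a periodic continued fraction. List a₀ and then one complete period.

[49; 49, 98]

a₀ = ⌊√2403⌋ = 49.
With m₀=0, d₀=1 and mₖ₊₁ = dₖaₖ − mₖ, dₖ₊₁ = (n − mₖ₊₁²)/dₖ, aₖ₊₁ = ⌊(a₀+mₖ₊₁)/dₖ₊₁⌋:
  k=1: m=49, d=2, a=49
  k=2: m=49, d=1, a=98
d=1 and a=2a₀=98 at k=2, so the next step gives (m, d) = (49, 2) again — its k=1 value — and the period has length 2.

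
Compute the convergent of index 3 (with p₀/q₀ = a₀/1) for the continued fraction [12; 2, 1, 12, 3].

469/38

Using pₖ = aₖpₖ₋₁ + pₖ₋₂, qₖ = aₖqₖ₋₁ + qₖ₋₂ (with p₋₁=1, p₋₂=0, q₋₁=0, q₋₂=1):
  k=0: a=12, p=12, q=1
  k=1: a=2, p=25, q=2
  k=2: a=1, p=37, q=3
  k=3: a=12, p=469, q=38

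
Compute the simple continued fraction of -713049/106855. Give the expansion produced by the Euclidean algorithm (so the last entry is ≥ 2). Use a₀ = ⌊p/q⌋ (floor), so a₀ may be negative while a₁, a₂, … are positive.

-713049 = -7*106855 + 34936
106855 = 3*34936 + 2047
34936 = 17*2047 + 137
2047 = 14*137 + 129
137 = 1*129 + 8
129 = 16*8 + 1
8 = 8*1 + 0  (stop)
So -713049/106855 = [-7; 3, 17, 14, 1, 16, 8].

[-7; 3, 17, 14, 1, 16, 8]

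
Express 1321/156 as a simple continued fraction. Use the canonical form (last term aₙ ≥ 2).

1321 = 8×156 + 73
156 = 2×73 + 10
73 = 7×10 + 3
10 = 3×3 + 1
3 = 3×1 + 0  (stop)
So 1321/156 = [8; 2, 7, 3, 3].

[8; 2, 7, 3, 3]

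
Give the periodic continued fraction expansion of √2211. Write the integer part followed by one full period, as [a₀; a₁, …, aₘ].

a₀ = ⌊√2211⌋ = 47.
With m₀=0, d₀=1 and mₖ₊₁ = dₖaₖ − mₖ, dₖ₊₁ = (n − mₖ₊₁²)/dₖ, aₖ₊₁ = ⌊(a₀+mₖ₊₁)/dₖ₊₁⌋:
  k=1: m=47, d=2, a=47
  k=2: m=47, d=1, a=94
d=1 and a=2a₀=94 at k=2, so the next step gives (m, d) = (47, 2) again — its k=1 value — and the period has length 2.

[47; 47, 94]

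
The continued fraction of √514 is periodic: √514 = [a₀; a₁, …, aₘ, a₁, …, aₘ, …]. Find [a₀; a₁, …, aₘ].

[22; 1, 2, 22, 2, 1, 44]

a₀ = ⌊√514⌋ = 22.
With m₀=0, d₀=1 and mₖ₊₁ = dₖaₖ − mₖ, dₖ₊₁ = (n − mₖ₊₁²)/dₖ, aₖ₊₁ = ⌊(a₀+mₖ₊₁)/dₖ₊₁⌋:
  k=1: m=22, d=30, a=1
  k=2: m=8, d=15, a=2
  k=3: m=22, d=2, a=22
  k=4: m=22, d=15, a=2
  k=5: m=8, d=30, a=1
  k=6: m=22, d=1, a=44
d=1 and a=2a₀=44 at k=6, so the next step gives (m, d) = (22, 30) again — its k=1 value — and the period has length 6.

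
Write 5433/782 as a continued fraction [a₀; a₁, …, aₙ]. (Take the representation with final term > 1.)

5433 = 6×782 + 741
782 = 1×741 + 41
741 = 18×41 + 3
41 = 13×3 + 2
3 = 1×2 + 1
2 = 2×1 + 0  (stop)
So 5433/782 = [6; 1, 18, 13, 1, 2].

[6; 1, 18, 13, 1, 2]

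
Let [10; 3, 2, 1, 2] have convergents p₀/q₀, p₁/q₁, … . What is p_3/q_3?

103/10

Using pₖ = aₖpₖ₋₁ + pₖ₋₂, qₖ = aₖqₖ₋₁ + qₖ₋₂ (with p₋₁=1, p₋₂=0, q₋₁=0, q₋₂=1):
  k=0: a=10, p=10, q=1
  k=1: a=3, p=31, q=3
  k=2: a=2, p=72, q=7
  k=3: a=1, p=103, q=10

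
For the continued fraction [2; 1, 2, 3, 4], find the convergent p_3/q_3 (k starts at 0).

Using pₖ = aₖpₖ₋₁ + pₖ₋₂, qₖ = aₖqₖ₋₁ + qₖ₋₂ (with p₋₁=1, p₋₂=0, q₋₁=0, q₋₂=1):
  k=0: a=2, p=2, q=1
  k=1: a=1, p=3, q=1
  k=2: a=2, p=8, q=3
  k=3: a=3, p=27, q=10

27/10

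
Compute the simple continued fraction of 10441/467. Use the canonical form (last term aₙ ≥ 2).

10441 = 22·467 + 167
467 = 2·167 + 133
167 = 1·133 + 34
133 = 3·34 + 31
34 = 1·31 + 3
31 = 10·3 + 1
3 = 3·1 + 0  (stop)
So 10441/467 = [22; 2, 1, 3, 1, 10, 3].

[22; 2, 1, 3, 1, 10, 3]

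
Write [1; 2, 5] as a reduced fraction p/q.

16/11

Using pₖ = aₖpₖ₋₁ + pₖ₋₂ and qₖ = aₖqₖ₋₁ + qₖ₋₂:
  k=0: a=1, p=1, q=1
  k=1: a=2, p=3, q=2
  k=2: a=5, p=16, q=11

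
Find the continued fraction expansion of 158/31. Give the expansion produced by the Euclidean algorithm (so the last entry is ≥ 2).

158 = 5·31 + 3
31 = 10·3 + 1
3 = 3·1 + 0  (stop)
So 158/31 = [5; 10, 3].

[5; 10, 3]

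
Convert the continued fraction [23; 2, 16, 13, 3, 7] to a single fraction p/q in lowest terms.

Using pₖ = aₖpₖ₋₁ + pₖ₋₂ and qₖ = aₖqₖ₋₁ + qₖ₋₂:
  k=0: a=23, p=23, q=1
  k=1: a=2, p=47, q=2
  k=2: a=16, p=775, q=33
  k=3: a=13, p=10122, q=431
  k=4: a=3, p=31141, q=1326
  k=5: a=7, p=228109, q=9713

228109/9713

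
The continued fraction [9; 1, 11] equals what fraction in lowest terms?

Using pₖ = aₖpₖ₋₁ + pₖ₋₂ and qₖ = aₖqₖ₋₁ + qₖ₋₂:
  k=0: a=9, p=9, q=1
  k=1: a=1, p=10, q=1
  k=2: a=11, p=119, q=12

119/12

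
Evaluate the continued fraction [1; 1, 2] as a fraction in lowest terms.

Fold from the inside: start with 2/1.
  1 + 1/2 = 3/2
  1 + 2/3 = 5/3

5/3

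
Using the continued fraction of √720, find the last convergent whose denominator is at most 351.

√720 = [26; 1, 4, 1, 52, …] (period length 4).
Convergents:
  p_0/q_0 = 26/1
  p_1/q_1 = 27/1
  p_2/q_2 = 134/5
  p_3/q_3 = 161/6
  p_4/q_4 = 8506/317
  p_5/q_5 = 8667/323
  p_6/q_6 = 43174/1609
q_5 = 323 ≤ 351 < 1609 = q_6, so the answer is 8667/323.

8667/323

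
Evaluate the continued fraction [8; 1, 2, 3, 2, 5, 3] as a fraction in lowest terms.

3461/398

Using pₖ = aₖpₖ₋₁ + pₖ₋₂ and qₖ = aₖqₖ₋₁ + qₖ₋₂:
  k=0: a=8, p=8, q=1
  k=1: a=1, p=9, q=1
  k=2: a=2, p=26, q=3
  k=3: a=3, p=87, q=10
  k=4: a=2, p=200, q=23
  k=5: a=5, p=1087, q=125
  k=6: a=3, p=3461, q=398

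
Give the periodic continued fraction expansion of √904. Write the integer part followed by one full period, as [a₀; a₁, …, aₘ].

a₀ = ⌊√904⌋ = 30.
With m₀=0, d₀=1 and mₖ₊₁ = dₖaₖ − mₖ, dₖ₊₁ = (n − mₖ₊₁²)/dₖ, aₖ₊₁ = ⌊(a₀+mₖ₊₁)/dₖ₊₁⌋:
  k=1: m=30, d=4, a=15
  k=2: m=30, d=1, a=60
d=1 and a=2a₀=60 at k=2, so the next step gives (m, d) = (30, 4) again — its k=1 value — and the period has length 2.

[30; 15, 60]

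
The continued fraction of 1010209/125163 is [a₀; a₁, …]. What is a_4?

1010209 = 8·125163 + 8905   →  a_0 = 8
125163 = 14·8905 + 493   →  a_1 = 14
8905 = 18·493 + 31   →  a_2 = 18
493 = 15·31 + 28   →  a_3 = 15
31 = 1·28 + 3   →  a_4 = 1

1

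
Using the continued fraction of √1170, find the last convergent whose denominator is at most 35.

1163/34

√1170 = [34; 4, 1, 6, 1, 4, 68, …] (period length 6).
Convergents:
  p_0/q_0 = 34/1
  p_1/q_1 = 137/4
  p_2/q_2 = 171/5
  p_3/q_3 = 1163/34
  p_4/q_4 = 1334/39
q_3 = 34 ≤ 35 < 39 = q_4, so the answer is 1163/34.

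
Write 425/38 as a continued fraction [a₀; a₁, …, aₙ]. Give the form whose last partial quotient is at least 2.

[11; 5, 2, 3]

425 = 11×38 + 7
38 = 5×7 + 3
7 = 2×3 + 1
3 = 3×1 + 0  (stop)
So 425/38 = [11; 5, 2, 3].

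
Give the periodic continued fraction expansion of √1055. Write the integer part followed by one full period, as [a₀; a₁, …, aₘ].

a₀ = ⌊√1055⌋ = 32.
With m₀=0, d₀=1 and mₖ₊₁ = dₖaₖ − mₖ, dₖ₊₁ = (n − mₖ₊₁²)/dₖ, aₖ₊₁ = ⌊(a₀+mₖ₊₁)/dₖ₊₁⌋:
  k=1: m=32, d=31, a=2
  k=2: m=30, d=5, a=12
  k=3: m=30, d=31, a=2
  k=4: m=32, d=1, a=64
d=1 and a=2a₀=64 at k=4, so the next step gives (m, d) = (32, 31) again — its k=1 value — and the period has length 4.

[32; 2, 12, 2, 64]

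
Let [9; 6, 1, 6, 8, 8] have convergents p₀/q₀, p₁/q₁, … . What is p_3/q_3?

439/48

Using pₖ = aₖpₖ₋₁ + pₖ₋₂, qₖ = aₖqₖ₋₁ + qₖ₋₂ (with p₋₁=1, p₋₂=0, q₋₁=0, q₋₂=1):
  k=0: a=9, p=9, q=1
  k=1: a=6, p=55, q=6
  k=2: a=1, p=64, q=7
  k=3: a=6, p=439, q=48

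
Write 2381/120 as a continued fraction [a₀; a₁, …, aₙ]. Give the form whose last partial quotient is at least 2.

[19; 1, 5, 3, 6]

2381 = 19*120 + 101
120 = 1*101 + 19
101 = 5*19 + 6
19 = 3*6 + 1
6 = 6*1 + 0  (stop)
So 2381/120 = [19; 1, 5, 3, 6].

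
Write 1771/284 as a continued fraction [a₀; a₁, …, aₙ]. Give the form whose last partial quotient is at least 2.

[6; 4, 4, 5, 3]

1771 = 6*284 + 67
284 = 4*67 + 16
67 = 4*16 + 3
16 = 5*3 + 1
3 = 3*1 + 0  (stop)
So 1771/284 = [6; 4, 4, 5, 3].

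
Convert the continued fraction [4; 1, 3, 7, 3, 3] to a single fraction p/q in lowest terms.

Using pₖ = aₖpₖ₋₁ + pₖ₋₂ and qₖ = aₖqₖ₋₁ + qₖ₋₂:
  k=0: a=4, p=4, q=1
  k=1: a=1, p=5, q=1
  k=2: a=3, p=19, q=4
  k=3: a=7, p=138, q=29
  k=4: a=3, p=433, q=91
  k=5: a=3, p=1437, q=302

1437/302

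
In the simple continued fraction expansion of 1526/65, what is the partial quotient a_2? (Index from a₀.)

10

1526 = 23·65 + 31   →  a_0 = 23
65 = 2·31 + 3   →  a_1 = 2
31 = 10·3 + 1   →  a_2 = 10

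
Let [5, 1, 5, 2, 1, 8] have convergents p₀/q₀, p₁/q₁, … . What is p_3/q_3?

76/13

Using pₖ = aₖpₖ₋₁ + pₖ₋₂, qₖ = aₖqₖ₋₁ + qₖ₋₂ (with p₋₁=1, p₋₂=0, q₋₁=0, q₋₂=1):
  k=0: a=5, p=5, q=1
  k=1: a=1, p=6, q=1
  k=2: a=5, p=35, q=6
  k=3: a=2, p=76, q=13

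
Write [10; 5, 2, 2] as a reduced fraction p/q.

Fold from the inside: start with 2/1.
  2 + 1/2 = 5/2
  5 + 2/5 = 27/5
  10 + 5/27 = 275/27

275/27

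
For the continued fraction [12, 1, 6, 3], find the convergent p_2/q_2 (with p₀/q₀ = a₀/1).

Using pₖ = aₖpₖ₋₁ + pₖ₋₂, qₖ = aₖqₖ₋₁ + qₖ₋₂ (with p₋₁=1, p₋₂=0, q₋₁=0, q₋₂=1):
  k=0: a=12, p=12, q=1
  k=1: a=1, p=13, q=1
  k=2: a=6, p=90, q=7

90/7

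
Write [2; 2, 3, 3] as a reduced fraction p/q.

56/23

Using pₖ = aₖpₖ₋₁ + pₖ₋₂ and qₖ = aₖqₖ₋₁ + qₖ₋₂:
  k=0: a=2, p=2, q=1
  k=1: a=2, p=5, q=2
  k=2: a=3, p=17, q=7
  k=3: a=3, p=56, q=23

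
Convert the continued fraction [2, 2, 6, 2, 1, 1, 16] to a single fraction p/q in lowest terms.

2821/1145

Using pₖ = aₖpₖ₋₁ + pₖ₋₂ and qₖ = aₖqₖ₋₁ + qₖ₋₂:
  k=0: a=2, p=2, q=1
  k=1: a=2, p=5, q=2
  k=2: a=6, p=32, q=13
  k=3: a=2, p=69, q=28
  k=4: a=1, p=101, q=41
  k=5: a=1, p=170, q=69
  k=6: a=16, p=2821, q=1145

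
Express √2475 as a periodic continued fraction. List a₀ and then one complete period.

[49; 1, 2, 1, 98]

a₀ = ⌊√2475⌋ = 49.
With m₀=0, d₀=1 and mₖ₊₁ = dₖaₖ − mₖ, dₖ₊₁ = (n − mₖ₊₁²)/dₖ, aₖ₊₁ = ⌊(a₀+mₖ₊₁)/dₖ₊₁⌋:
  k=1: m=49, d=74, a=1
  k=2: m=25, d=25, a=2
  k=3: m=25, d=74, a=1
  k=4: m=49, d=1, a=98
d=1 and a=2a₀=98 at k=4, so the next step gives (m, d) = (49, 74) again — its k=1 value — and the period has length 4.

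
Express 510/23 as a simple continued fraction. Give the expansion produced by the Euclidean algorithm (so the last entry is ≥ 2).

[22; 5, 1, 3]

510 = 22×23 + 4
23 = 5×4 + 3
4 = 1×3 + 1
3 = 3×1 + 0  (stop)
So 510/23 = [22; 5, 1, 3].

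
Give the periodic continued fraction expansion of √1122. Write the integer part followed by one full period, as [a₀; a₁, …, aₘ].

a₀ = ⌊√1122⌋ = 33.
With m₀=0, d₀=1 and mₖ₊₁ = dₖaₖ − mₖ, dₖ₊₁ = (n − mₖ₊₁²)/dₖ, aₖ₊₁ = ⌊(a₀+mₖ₊₁)/dₖ₊₁⌋:
  k=1: m=33, d=33, a=2
  k=2: m=33, d=1, a=66
d=1 and a=2a₀=66 at k=2, so the next step gives (m, d) = (33, 33) again — its k=1 value — and the period has length 2.

[33; 2, 66]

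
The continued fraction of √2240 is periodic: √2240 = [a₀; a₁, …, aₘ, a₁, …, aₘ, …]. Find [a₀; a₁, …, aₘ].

a₀ = ⌊√2240⌋ = 47.
With m₀=0, d₀=1 and mₖ₊₁ = dₖaₖ − mₖ, dₖ₊₁ = (n − mₖ₊₁²)/dₖ, aₖ₊₁ = ⌊(a₀+mₖ₊₁)/dₖ₊₁⌋:
  k=1: m=47, d=31, a=3
  k=2: m=46, d=4, a=23
  k=3: m=46, d=31, a=3
  k=4: m=47, d=1, a=94
d=1 and a=2a₀=94 at k=4, so the next step gives (m, d) = (47, 31) again — its k=1 value — and the period has length 4.

[47; 3, 23, 3, 94]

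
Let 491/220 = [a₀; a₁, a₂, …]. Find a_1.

4

491 = 2·220 + 51   →  a_0 = 2
220 = 4·51 + 16   →  a_1 = 4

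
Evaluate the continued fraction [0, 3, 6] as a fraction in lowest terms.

6/19

Fold from the inside: start with 6/1.
  3 + 1/6 = 19/6
  0 + 6/19 = 6/19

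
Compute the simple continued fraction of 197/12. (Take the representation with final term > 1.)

197 = 16*12 + 5
12 = 2*5 + 2
5 = 2*2 + 1
2 = 2*1 + 0  (stop)
So 197/12 = [16; 2, 2, 2].

[16; 2, 2, 2]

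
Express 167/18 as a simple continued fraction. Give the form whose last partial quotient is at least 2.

167 = 9*18 + 5
18 = 3*5 + 3
5 = 1*3 + 2
3 = 1*2 + 1
2 = 2*1 + 0  (stop)
So 167/18 = [9; 3, 1, 1, 2].

[9; 3, 1, 1, 2]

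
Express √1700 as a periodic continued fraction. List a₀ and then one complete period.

[41; 4, 3, 20, 3, 4, 82]

a₀ = ⌊√1700⌋ = 41.
With m₀=0, d₀=1 and mₖ₊₁ = dₖaₖ − mₖ, dₖ₊₁ = (n − mₖ₊₁²)/dₖ, aₖ₊₁ = ⌊(a₀+mₖ₊₁)/dₖ₊₁⌋:
  k=1: m=41, d=19, a=4
  k=2: m=35, d=25, a=3
  k=3: m=40, d=4, a=20
  k=4: m=40, d=25, a=3
  k=5: m=35, d=19, a=4
  k=6: m=41, d=1, a=82
d=1 and a=2a₀=82 at k=6, so the next step gives (m, d) = (41, 19) again — its k=1 value — and the period has length 6.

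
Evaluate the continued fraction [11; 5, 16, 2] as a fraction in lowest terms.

Fold from the inside: start with 2/1.
  16 + 1/2 = 33/2
  5 + 2/33 = 167/33
  11 + 33/167 = 1870/167

1870/167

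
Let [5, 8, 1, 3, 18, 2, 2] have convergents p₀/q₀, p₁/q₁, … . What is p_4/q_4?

3268/639

Using pₖ = aₖpₖ₋₁ + pₖ₋₂, qₖ = aₖqₖ₋₁ + qₖ₋₂ (with p₋₁=1, p₋₂=0, q₋₁=0, q₋₂=1):
  k=0: a=5, p=5, q=1
  k=1: a=8, p=41, q=8
  k=2: a=1, p=46, q=9
  k=3: a=3, p=179, q=35
  k=4: a=18, p=3268, q=639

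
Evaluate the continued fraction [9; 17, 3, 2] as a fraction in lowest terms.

1096/121

Using pₖ = aₖpₖ₋₁ + pₖ₋₂ and qₖ = aₖqₖ₋₁ + qₖ₋₂:
  k=0: a=9, p=9, q=1
  k=1: a=17, p=154, q=17
  k=2: a=3, p=471, q=52
  k=3: a=2, p=1096, q=121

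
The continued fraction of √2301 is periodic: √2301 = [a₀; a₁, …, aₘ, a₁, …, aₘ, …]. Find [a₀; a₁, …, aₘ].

[47; 1, 30, 1, 94]

a₀ = ⌊√2301⌋ = 47.
With m₀=0, d₀=1 and mₖ₊₁ = dₖaₖ − mₖ, dₖ₊₁ = (n − mₖ₊₁²)/dₖ, aₖ₊₁ = ⌊(a₀+mₖ₊₁)/dₖ₊₁⌋:
  k=1: m=47, d=92, a=1
  k=2: m=45, d=3, a=30
  k=3: m=45, d=92, a=1
  k=4: m=47, d=1, a=94
d=1 and a=2a₀=94 at k=4, so the next step gives (m, d) = (47, 92) again — its k=1 value — and the period has length 4.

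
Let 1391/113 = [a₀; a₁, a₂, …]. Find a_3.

1391 = 12·113 + 35   →  a_0 = 12
113 = 3·35 + 8   →  a_1 = 3
35 = 4·8 + 3   →  a_2 = 4
8 = 2·3 + 2   →  a_3 = 2

2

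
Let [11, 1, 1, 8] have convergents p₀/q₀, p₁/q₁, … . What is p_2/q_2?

Using pₖ = aₖpₖ₋₁ + pₖ₋₂, qₖ = aₖqₖ₋₁ + qₖ₋₂ (with p₋₁=1, p₋₂=0, q₋₁=0, q₋₂=1):
  k=0: a=11, p=11, q=1
  k=1: a=1, p=12, q=1
  k=2: a=1, p=23, q=2

23/2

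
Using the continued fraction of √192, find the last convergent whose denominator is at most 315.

√192 = [13; 1, 5, 1, 26, …] (period length 4).
Convergents:
  p_0/q_0 = 13/1
  p_1/q_1 = 14/1
  p_2/q_2 = 83/6
  p_3/q_3 = 97/7
  p_4/q_4 = 2605/188
  p_5/q_5 = 2702/195
  p_6/q_6 = 16115/1163
q_5 = 195 ≤ 315 < 1163 = q_6, so the answer is 2702/195.

2702/195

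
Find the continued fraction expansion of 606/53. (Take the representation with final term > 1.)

606 = 11×53 + 23
53 = 2×23 + 7
23 = 3×7 + 2
7 = 3×2 + 1
2 = 2×1 + 0  (stop)
So 606/53 = [11; 2, 3, 3, 2].

[11; 2, 3, 3, 2]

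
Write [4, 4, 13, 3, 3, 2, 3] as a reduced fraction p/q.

18183/4283

Using pₖ = aₖpₖ₋₁ + pₖ₋₂ and qₖ = aₖqₖ₋₁ + qₖ₋₂:
  k=0: a=4, p=4, q=1
  k=1: a=4, p=17, q=4
  k=2: a=13, p=225, q=53
  k=3: a=3, p=692, q=163
  k=4: a=3, p=2301, q=542
  k=5: a=2, p=5294, q=1247
  k=6: a=3, p=18183, q=4283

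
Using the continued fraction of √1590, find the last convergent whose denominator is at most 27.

√1590 = [39; 1, 6, 1, 78, …] (period length 4).
Convergents:
  p_0/q_0 = 39/1
  p_1/q_1 = 40/1
  p_2/q_2 = 279/7
  p_3/q_3 = 319/8
  p_4/q_4 = 25161/631
q_3 = 8 ≤ 27 < 631 = q_4, so the answer is 319/8.

319/8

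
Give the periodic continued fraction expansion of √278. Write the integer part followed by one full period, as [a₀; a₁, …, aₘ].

[16; 1, 2, 16, 2, 1, 32]

a₀ = ⌊√278⌋ = 16.
With m₀=0, d₀=1 and mₖ₊₁ = dₖaₖ − mₖ, dₖ₊₁ = (n − mₖ₊₁²)/dₖ, aₖ₊₁ = ⌊(a₀+mₖ₊₁)/dₖ₊₁⌋:
  k=1: m=16, d=22, a=1
  k=2: m=6, d=11, a=2
  k=3: m=16, d=2, a=16
  k=4: m=16, d=11, a=2
  k=5: m=6, d=22, a=1
  k=6: m=16, d=1, a=32
d=1 and a=2a₀=32 at k=6, so the next step gives (m, d) = (16, 22) again — its k=1 value — and the period has length 6.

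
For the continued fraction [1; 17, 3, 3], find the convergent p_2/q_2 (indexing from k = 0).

55/52

Using pₖ = aₖpₖ₋₁ + pₖ₋₂, qₖ = aₖqₖ₋₁ + qₖ₋₂ (with p₋₁=1, p₋₂=0, q₋₁=0, q₋₂=1):
  k=0: a=1, p=1, q=1
  k=1: a=17, p=18, q=17
  k=2: a=3, p=55, q=52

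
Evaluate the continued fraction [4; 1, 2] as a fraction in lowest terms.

14/3

Using pₖ = aₖpₖ₋₁ + pₖ₋₂ and qₖ = aₖqₖ₋₁ + qₖ₋₂:
  k=0: a=4, p=4, q=1
  k=1: a=1, p=5, q=1
  k=2: a=2, p=14, q=3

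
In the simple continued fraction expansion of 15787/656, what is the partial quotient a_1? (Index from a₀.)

15

15787 = 24·656 + 43   →  a_0 = 24
656 = 15·43 + 11   →  a_1 = 15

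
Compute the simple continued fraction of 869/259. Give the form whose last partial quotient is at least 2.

869 = 3·259 + 92
259 = 2·92 + 75
92 = 1·75 + 17
75 = 4·17 + 7
17 = 2·7 + 3
7 = 2·3 + 1
3 = 3·1 + 0  (stop)
So 869/259 = [3; 2, 1, 4, 2, 2, 3].

[3; 2, 1, 4, 2, 2, 3]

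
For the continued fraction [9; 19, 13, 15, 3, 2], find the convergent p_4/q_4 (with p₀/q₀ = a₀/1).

103786/11465

Using pₖ = aₖpₖ₋₁ + pₖ₋₂, qₖ = aₖqₖ₋₁ + qₖ₋₂ (with p₋₁=1, p₋₂=0, q₋₁=0, q₋₂=1):
  k=0: a=9, p=9, q=1
  k=1: a=19, p=172, q=19
  k=2: a=13, p=2245, q=248
  k=3: a=15, p=33847, q=3739
  k=4: a=3, p=103786, q=11465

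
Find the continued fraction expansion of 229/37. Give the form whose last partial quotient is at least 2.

229 = 6*37 + 7
37 = 5*7 + 2
7 = 3*2 + 1
2 = 2*1 + 0  (stop)
So 229/37 = [6; 5, 3, 2].

[6; 5, 3, 2]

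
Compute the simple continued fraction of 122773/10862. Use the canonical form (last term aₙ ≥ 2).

[11; 3, 3, 3, 19, 17]

122773 = 11×10862 + 3291
10862 = 3×3291 + 989
3291 = 3×989 + 324
989 = 3×324 + 17
324 = 19×17 + 1
17 = 17×1 + 0  (stop)
So 122773/10862 = [11; 3, 3, 3, 19, 17].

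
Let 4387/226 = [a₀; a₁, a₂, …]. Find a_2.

2

4387 = 19·226 + 93   →  a_0 = 19
226 = 2·93 + 40   →  a_1 = 2
93 = 2·40 + 13   →  a_2 = 2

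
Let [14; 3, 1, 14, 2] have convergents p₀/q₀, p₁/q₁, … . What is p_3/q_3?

841/59

Using pₖ = aₖpₖ₋₁ + pₖ₋₂, qₖ = aₖqₖ₋₁ + qₖ₋₂ (with p₋₁=1, p₋₂=0, q₋₁=0, q₋₂=1):
  k=0: a=14, p=14, q=1
  k=1: a=3, p=43, q=3
  k=2: a=1, p=57, q=4
  k=3: a=14, p=841, q=59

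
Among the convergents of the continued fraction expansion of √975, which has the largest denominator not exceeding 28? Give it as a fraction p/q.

281/9

√975 = [31; 4, 2, 4, 62, …] (period length 4).
Convergents:
  p_0/q_0 = 31/1
  p_1/q_1 = 125/4
  p_2/q_2 = 281/9
  p_3/q_3 = 1249/40
q_2 = 9 ≤ 28 < 40 = q_3, so the answer is 281/9.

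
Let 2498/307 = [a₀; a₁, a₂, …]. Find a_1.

7

2498 = 8·307 + 42   →  a_0 = 8
307 = 7·42 + 13   →  a_1 = 7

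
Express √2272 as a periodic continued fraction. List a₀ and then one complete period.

a₀ = ⌊√2272⌋ = 47.
With m₀=0, d₀=1 and mₖ₊₁ = dₖaₖ − mₖ, dₖ₊₁ = (n − mₖ₊₁²)/dₖ, aₖ₊₁ = ⌊(a₀+mₖ₊₁)/dₖ₊₁⌋:
  k=1: m=47, d=63, a=1
  k=2: m=16, d=32, a=1
  k=3: m=16, d=63, a=1
  k=4: m=47, d=1, a=94
d=1 and a=2a₀=94 at k=4, so the next step gives (m, d) = (47, 63) again — its k=1 value — and the period has length 4.

[47; 1, 1, 1, 94]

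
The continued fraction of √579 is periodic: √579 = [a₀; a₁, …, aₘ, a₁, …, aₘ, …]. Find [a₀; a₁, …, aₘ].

[24; 16, 48]

a₀ = ⌊√579⌋ = 24.
With m₀=0, d₀=1 and mₖ₊₁ = dₖaₖ − mₖ, dₖ₊₁ = (n − mₖ₊₁²)/dₖ, aₖ₊₁ = ⌊(a₀+mₖ₊₁)/dₖ₊₁⌋:
  k=1: m=24, d=3, a=16
  k=2: m=24, d=1, a=48
d=1 and a=2a₀=48 at k=2, so the next step gives (m, d) = (24, 3) again — its k=1 value — and the period has length 2.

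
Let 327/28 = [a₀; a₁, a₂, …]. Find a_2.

2

327 = 11·28 + 19   →  a_0 = 11
28 = 1·19 + 9   →  a_1 = 1
19 = 2·9 + 1   →  a_2 = 2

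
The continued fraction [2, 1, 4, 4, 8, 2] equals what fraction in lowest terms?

Using pₖ = aₖpₖ₋₁ + pₖ₋₂ and qₖ = aₖqₖ₋₁ + qₖ₋₂:
  k=0: a=2, p=2, q=1
  k=1: a=1, p=3, q=1
  k=2: a=4, p=14, q=5
  k=3: a=4, p=59, q=21
  k=4: a=8, p=486, q=173
  k=5: a=2, p=1031, q=367

1031/367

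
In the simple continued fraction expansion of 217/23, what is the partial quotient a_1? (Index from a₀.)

217 = 9·23 + 10   →  a_0 = 9
23 = 2·10 + 3   →  a_1 = 2

2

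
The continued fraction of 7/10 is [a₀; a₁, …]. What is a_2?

2

7 = 0·10 + 7   →  a_0 = 0
10 = 1·7 + 3   →  a_1 = 1
7 = 2·3 + 1   →  a_2 = 2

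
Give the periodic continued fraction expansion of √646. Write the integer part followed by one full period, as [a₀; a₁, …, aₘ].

[25; 2, 2, 2, 50]

a₀ = ⌊√646⌋ = 25.
With m₀=0, d₀=1 and mₖ₊₁ = dₖaₖ − mₖ, dₖ₊₁ = (n − mₖ₊₁²)/dₖ, aₖ₊₁ = ⌊(a₀+mₖ₊₁)/dₖ₊₁⌋:
  k=1: m=25, d=21, a=2
  k=2: m=17, d=17, a=2
  k=3: m=17, d=21, a=2
  k=4: m=25, d=1, a=50
d=1 and a=2a₀=50 at k=4, so the next step gives (m, d) = (25, 21) again — its k=1 value — and the period has length 4.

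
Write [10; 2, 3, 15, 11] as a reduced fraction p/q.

12349/1184

Using pₖ = aₖpₖ₋₁ + pₖ₋₂ and qₖ = aₖqₖ₋₁ + qₖ₋₂:
  k=0: a=10, p=10, q=1
  k=1: a=2, p=21, q=2
  k=2: a=3, p=73, q=7
  k=3: a=15, p=1116, q=107
  k=4: a=11, p=12349, q=1184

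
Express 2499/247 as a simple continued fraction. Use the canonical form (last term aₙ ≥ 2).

[10; 8, 1, 1, 14]

2499 = 10*247 + 29
247 = 8*29 + 15
29 = 1*15 + 14
15 = 1*14 + 1
14 = 14*1 + 0  (stop)
So 2499/247 = [10; 8, 1, 1, 14].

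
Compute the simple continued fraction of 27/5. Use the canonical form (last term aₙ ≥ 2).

[5; 2, 2]

27 = 5×5 + 2
5 = 2×2 + 1
2 = 2×1 + 0  (stop)
So 27/5 = [5; 2, 2].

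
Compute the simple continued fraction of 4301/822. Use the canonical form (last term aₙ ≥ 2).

4301 = 5*822 + 191
822 = 4*191 + 58
191 = 3*58 + 17
58 = 3*17 + 7
17 = 2*7 + 3
7 = 2*3 + 1
3 = 3*1 + 0  (stop)
So 4301/822 = [5; 4, 3, 3, 2, 2, 3].

[5; 4, 3, 3, 2, 2, 3]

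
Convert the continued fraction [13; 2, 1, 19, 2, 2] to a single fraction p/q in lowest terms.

Fold from the inside: start with 2/1.
  2 + 1/2 = 5/2
  19 + 2/5 = 97/5
  1 + 5/97 = 102/97
  2 + 97/102 = 301/102
  13 + 102/301 = 4015/301

4015/301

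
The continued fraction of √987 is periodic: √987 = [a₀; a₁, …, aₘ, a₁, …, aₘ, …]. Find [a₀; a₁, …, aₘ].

[31; 2, 2, 2, 62]

a₀ = ⌊√987⌋ = 31.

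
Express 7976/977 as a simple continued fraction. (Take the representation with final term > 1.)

7976 = 8×977 + 160
977 = 6×160 + 17
160 = 9×17 + 7
17 = 2×7 + 3
7 = 2×3 + 1
3 = 3×1 + 0  (stop)
So 7976/977 = [8; 6, 9, 2, 2, 3].

[8; 6, 9, 2, 2, 3]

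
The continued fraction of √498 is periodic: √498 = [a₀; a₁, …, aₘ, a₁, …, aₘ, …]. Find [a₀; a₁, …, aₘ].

[22; 3, 6, 22, 6, 3, 44]

a₀ = ⌊√498⌋ = 22.
With m₀=0, d₀=1 and mₖ₊₁ = dₖaₖ − mₖ, dₖ₊₁ = (n − mₖ₊₁²)/dₖ, aₖ₊₁ = ⌊(a₀+mₖ₊₁)/dₖ₊₁⌋:
  k=1: m=22, d=14, a=3
  k=2: m=20, d=7, a=6
  k=3: m=22, d=2, a=22
  k=4: m=22, d=7, a=6
  k=5: m=20, d=14, a=3
  k=6: m=22, d=1, a=44
d=1 and a=2a₀=44 at k=6, so the next step gives (m, d) = (22, 14) again — its k=1 value — and the period has length 6.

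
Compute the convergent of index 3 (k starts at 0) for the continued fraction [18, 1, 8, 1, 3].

189/10

Using pₖ = aₖpₖ₋₁ + pₖ₋₂, qₖ = aₖqₖ₋₁ + qₖ₋₂ (with p₋₁=1, p₋₂=0, q₋₁=0, q₋₂=1):
  k=0: a=18, p=18, q=1
  k=1: a=1, p=19, q=1
  k=2: a=8, p=170, q=9
  k=3: a=1, p=189, q=10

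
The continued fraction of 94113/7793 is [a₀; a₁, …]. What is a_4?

1

94113 = 12·7793 + 597   →  a_0 = 12
7793 = 13·597 + 32   →  a_1 = 13
597 = 18·32 + 21   →  a_2 = 18
32 = 1·21 + 11   →  a_3 = 1
21 = 1·11 + 10   →  a_4 = 1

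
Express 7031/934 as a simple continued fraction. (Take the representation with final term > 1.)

7031 = 7×934 + 493
934 = 1×493 + 441
493 = 1×441 + 52
441 = 8×52 + 25
52 = 2×25 + 2
25 = 12×2 + 1
2 = 2×1 + 0  (stop)
So 7031/934 = [7; 1, 1, 8, 2, 12, 2].

[7; 1, 1, 8, 2, 12, 2]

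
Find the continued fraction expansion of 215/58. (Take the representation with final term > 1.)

215 = 3×58 + 41
58 = 1×41 + 17
41 = 2×17 + 7
17 = 2×7 + 3
7 = 2×3 + 1
3 = 3×1 + 0  (stop)
So 215/58 = [3; 1, 2, 2, 2, 3].

[3; 1, 2, 2, 2, 3]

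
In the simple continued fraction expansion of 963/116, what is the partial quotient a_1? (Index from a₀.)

963 = 8·116 + 35   →  a_0 = 8
116 = 3·35 + 11   →  a_1 = 3

3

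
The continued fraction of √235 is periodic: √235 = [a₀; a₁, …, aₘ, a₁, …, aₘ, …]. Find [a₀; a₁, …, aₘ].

[15; 3, 30]

a₀ = ⌊√235⌋ = 15.
With m₀=0, d₀=1 and mₖ₊₁ = dₖaₖ − mₖ, dₖ₊₁ = (n − mₖ₊₁²)/dₖ, aₖ₊₁ = ⌊(a₀+mₖ₊₁)/dₖ₊₁⌋:
  k=1: m=15, d=10, a=3
  k=2: m=15, d=1, a=30
d=1 and a=2a₀=30 at k=2, so the next step gives (m, d) = (15, 10) again — its k=1 value — and the period has length 2.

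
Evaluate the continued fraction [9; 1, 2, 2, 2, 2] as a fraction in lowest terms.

398/41

Using pₖ = aₖpₖ₋₁ + pₖ₋₂ and qₖ = aₖqₖ₋₁ + qₖ₋₂:
  k=0: a=9, p=9, q=1
  k=1: a=1, p=10, q=1
  k=2: a=2, p=29, q=3
  k=3: a=2, p=68, q=7
  k=4: a=2, p=165, q=17
  k=5: a=2, p=398, q=41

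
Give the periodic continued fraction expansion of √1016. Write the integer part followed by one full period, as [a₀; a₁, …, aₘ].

[31; 1, 6, 1, 62]

a₀ = ⌊√1016⌋ = 31.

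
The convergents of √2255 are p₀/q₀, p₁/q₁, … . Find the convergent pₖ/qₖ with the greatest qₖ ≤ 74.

1757/37

√2255 = [47; 2, 18, 2, 94, …] (period length 4).
Convergents:
  p_0/q_0 = 47/1
  p_1/q_1 = 95/2
  p_2/q_2 = 1757/37
  p_3/q_3 = 3609/76
q_2 = 37 ≤ 74 < 76 = q_3, so the answer is 1757/37.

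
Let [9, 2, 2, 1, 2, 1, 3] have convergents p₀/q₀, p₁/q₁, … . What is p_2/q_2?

Using pₖ = aₖpₖ₋₁ + pₖ₋₂, qₖ = aₖqₖ₋₁ + qₖ₋₂ (with p₋₁=1, p₋₂=0, q₋₁=0, q₋₂=1):
  k=0: a=9, p=9, q=1
  k=1: a=2, p=19, q=2
  k=2: a=2, p=47, q=5

47/5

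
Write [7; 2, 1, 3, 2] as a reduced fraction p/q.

184/25

Using pₖ = aₖpₖ₋₁ + pₖ₋₂ and qₖ = aₖqₖ₋₁ + qₖ₋₂:
  k=0: a=7, p=7, q=1
  k=1: a=2, p=15, q=2
  k=2: a=1, p=22, q=3
  k=3: a=3, p=81, q=11
  k=4: a=2, p=184, q=25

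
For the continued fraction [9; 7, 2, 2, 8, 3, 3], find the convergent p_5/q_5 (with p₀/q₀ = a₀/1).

8861/970

Using pₖ = aₖpₖ₋₁ + pₖ₋₂, qₖ = aₖqₖ₋₁ + qₖ₋₂ (with p₋₁=1, p₋₂=0, q₋₁=0, q₋₂=1):
  k=0: a=9, p=9, q=1
  k=1: a=7, p=64, q=7
  k=2: a=2, p=137, q=15
  k=3: a=2, p=338, q=37
  k=4: a=8, p=2841, q=311
  k=5: a=3, p=8861, q=970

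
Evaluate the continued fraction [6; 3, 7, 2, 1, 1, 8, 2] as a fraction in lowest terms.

13333/2110

Using pₖ = aₖpₖ₋₁ + pₖ₋₂ and qₖ = aₖqₖ₋₁ + qₖ₋₂:
  k=0: a=6, p=6, q=1
  k=1: a=3, p=19, q=3
  k=2: a=7, p=139, q=22
  k=3: a=2, p=297, q=47
  k=4: a=1, p=436, q=69
  k=5: a=1, p=733, q=116
  k=6: a=8, p=6300, q=997
  k=7: a=2, p=13333, q=2110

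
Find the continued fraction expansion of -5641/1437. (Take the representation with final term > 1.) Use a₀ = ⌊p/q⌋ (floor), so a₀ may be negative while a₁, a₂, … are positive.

-5641 = -4×1437 + 107
1437 = 13×107 + 46
107 = 2×46 + 15
46 = 3×15 + 1
15 = 15×1 + 0  (stop)
So -5641/1437 = [-4; 13, 2, 3, 15].

[-4; 13, 2, 3, 15]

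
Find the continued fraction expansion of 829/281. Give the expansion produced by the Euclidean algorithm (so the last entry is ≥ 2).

[2; 1, 19, 14]

829 = 2×281 + 267
281 = 1×267 + 14
267 = 19×14 + 1
14 = 14×1 + 0  (stop)
So 829/281 = [2; 1, 19, 14].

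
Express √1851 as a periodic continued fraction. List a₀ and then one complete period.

a₀ = ⌊√1851⌋ = 43.
With m₀=0, d₀=1 and mₖ₊₁ = dₖaₖ − mₖ, dₖ₊₁ = (n − mₖ₊₁²)/dₖ, aₖ₊₁ = ⌊(a₀+mₖ₊₁)/dₖ₊₁⌋:
  k=1: m=43, d=2, a=43
  k=2: m=43, d=1, a=86
d=1 and a=2a₀=86 at k=2, so the next step gives (m, d) = (43, 2) again — its k=1 value — and the period has length 2.

[43; 43, 86]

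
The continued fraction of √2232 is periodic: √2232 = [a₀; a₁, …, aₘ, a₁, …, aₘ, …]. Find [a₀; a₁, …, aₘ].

a₀ = ⌊√2232⌋ = 47.
With m₀=0, d₀=1 and mₖ₊₁ = dₖaₖ − mₖ, dₖ₊₁ = (n − mₖ₊₁²)/dₖ, aₖ₊₁ = ⌊(a₀+mₖ₊₁)/dₖ₊₁⌋:
  k=1: m=47, d=23, a=4
  k=2: m=45, d=9, a=10
  k=3: m=45, d=23, a=4
  k=4: m=47, d=1, a=94
d=1 and a=2a₀=94 at k=4, so the next step gives (m, d) = (47, 23) again — its k=1 value — and the period has length 4.

[47; 4, 10, 4, 94]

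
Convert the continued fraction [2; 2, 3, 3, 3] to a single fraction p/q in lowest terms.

Fold from the inside: start with 3/1.
  3 + 1/3 = 10/3
  3 + 3/10 = 33/10
  2 + 10/33 = 76/33
  2 + 33/76 = 185/76

185/76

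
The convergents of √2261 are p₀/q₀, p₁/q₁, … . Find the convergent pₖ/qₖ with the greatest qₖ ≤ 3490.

√2261 = [47; 1, 1, 4, 1, 1, 94, …] (period length 6).
Convergents:
  p_0/q_0 = 47/1
  p_1/q_1 = 48/1
  p_2/q_2 = 95/2
  p_3/q_3 = 428/9
  p_4/q_4 = 523/11
  p_5/q_5 = 951/20
  p_6/q_6 = 89917/1891
  p_7/q_7 = 90868/1911
  p_8/q_8 = 180785/3802
q_7 = 1911 ≤ 3490 < 3802 = q_8, so the answer is 90868/1911.

90868/1911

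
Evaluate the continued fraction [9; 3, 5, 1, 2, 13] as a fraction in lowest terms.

6716/721

Fold from the inside: start with 13/1.
  2 + 1/13 = 27/13
  1 + 13/27 = 40/27
  5 + 27/40 = 227/40
  3 + 40/227 = 721/227
  9 + 227/721 = 6716/721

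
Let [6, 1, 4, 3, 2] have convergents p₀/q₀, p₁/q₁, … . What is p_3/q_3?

Using pₖ = aₖpₖ₋₁ + pₖ₋₂, qₖ = aₖqₖ₋₁ + qₖ₋₂ (with p₋₁=1, p₋₂=0, q₋₁=0, q₋₂=1):
  k=0: a=6, p=6, q=1
  k=1: a=1, p=7, q=1
  k=2: a=4, p=34, q=5
  k=3: a=3, p=109, q=16

109/16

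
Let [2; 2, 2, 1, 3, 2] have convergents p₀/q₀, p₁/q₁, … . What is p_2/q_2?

Using pₖ = aₖpₖ₋₁ + pₖ₋₂, qₖ = aₖqₖ₋₁ + qₖ₋₂ (with p₋₁=1, p₋₂=0, q₋₁=0, q₋₂=1):
  k=0: a=2, p=2, q=1
  k=1: a=2, p=5, q=2
  k=2: a=2, p=12, q=5

12/5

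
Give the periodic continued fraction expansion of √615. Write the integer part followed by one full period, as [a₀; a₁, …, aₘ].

a₀ = ⌊√615⌋ = 24.

[24; 1, 3, 1, 48]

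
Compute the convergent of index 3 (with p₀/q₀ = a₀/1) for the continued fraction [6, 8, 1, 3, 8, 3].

Using pₖ = aₖpₖ₋₁ + pₖ₋₂, qₖ = aₖqₖ₋₁ + qₖ₋₂ (with p₋₁=1, p₋₂=0, q₋₁=0, q₋₂=1):
  k=0: a=6, p=6, q=1
  k=1: a=8, p=49, q=8
  k=2: a=1, p=55, q=9
  k=3: a=3, p=214, q=35

214/35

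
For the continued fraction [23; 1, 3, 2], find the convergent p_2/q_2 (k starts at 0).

95/4

Using pₖ = aₖpₖ₋₁ + pₖ₋₂, qₖ = aₖqₖ₋₁ + qₖ₋₂ (with p₋₁=1, p₋₂=0, q₋₁=0, q₋₂=1):
  k=0: a=23, p=23, q=1
  k=1: a=1, p=24, q=1
  k=2: a=3, p=95, q=4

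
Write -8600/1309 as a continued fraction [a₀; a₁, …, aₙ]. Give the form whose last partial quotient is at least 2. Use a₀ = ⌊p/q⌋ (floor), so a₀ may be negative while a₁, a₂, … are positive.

[-7; 2, 3, 13, 14]

-8600 = -7*1309 + 563
1309 = 2*563 + 183
563 = 3*183 + 14
183 = 13*14 + 1
14 = 14*1 + 0  (stop)
So -8600/1309 = [-7; 2, 3, 13, 14].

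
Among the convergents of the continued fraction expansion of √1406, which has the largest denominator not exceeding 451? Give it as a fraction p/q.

11249/300

√1406 = [37; 2, 74, …] (period length 2).
Convergents:
  p_0/q_0 = 37/1
  p_1/q_1 = 75/2
  p_2/q_2 = 5587/149
  p_3/q_3 = 11249/300
  p_4/q_4 = 838013/22349
q_3 = 300 ≤ 451 < 22349 = q_4, so the answer is 11249/300.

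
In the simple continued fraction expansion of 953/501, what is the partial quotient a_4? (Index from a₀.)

2

953 = 1·501 + 452   →  a_0 = 1
501 = 1·452 + 49   →  a_1 = 1
452 = 9·49 + 11   →  a_2 = 9
49 = 4·11 + 5   →  a_3 = 4
11 = 2·5 + 1   →  a_4 = 2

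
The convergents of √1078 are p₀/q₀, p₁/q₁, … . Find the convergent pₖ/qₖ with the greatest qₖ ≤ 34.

197/6

√1078 = [32; 1, 4, 1, 64, …] (period length 4).
Convergents:
  p_0/q_0 = 32/1
  p_1/q_1 = 33/1
  p_2/q_2 = 164/5
  p_3/q_3 = 197/6
  p_4/q_4 = 12772/389
q_3 = 6 ≤ 34 < 389 = q_4, so the answer is 197/6.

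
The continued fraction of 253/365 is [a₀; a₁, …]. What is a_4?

1

253 = 0·365 + 253   →  a_0 = 0
365 = 1·253 + 112   →  a_1 = 1
253 = 2·112 + 29   →  a_2 = 2
112 = 3·29 + 25   →  a_3 = 3
29 = 1·25 + 4   →  a_4 = 1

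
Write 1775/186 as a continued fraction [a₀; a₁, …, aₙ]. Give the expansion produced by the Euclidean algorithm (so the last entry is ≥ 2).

1775 = 9·186 + 101
186 = 1·101 + 85
101 = 1·85 + 16
85 = 5·16 + 5
16 = 3·5 + 1
5 = 5·1 + 0  (stop)
So 1775/186 = [9; 1, 1, 5, 3, 5].

[9; 1, 1, 5, 3, 5]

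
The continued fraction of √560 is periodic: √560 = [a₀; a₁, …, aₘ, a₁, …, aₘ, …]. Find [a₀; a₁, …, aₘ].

[23; 1, 1, 1, 46]

a₀ = ⌊√560⌋ = 23.
With m₀=0, d₀=1 and mₖ₊₁ = dₖaₖ − mₖ, dₖ₊₁ = (n − mₖ₊₁²)/dₖ, aₖ₊₁ = ⌊(a₀+mₖ₊₁)/dₖ₊₁⌋:
  k=1: m=23, d=31, a=1
  k=2: m=8, d=16, a=1
  k=3: m=8, d=31, a=1
  k=4: m=23, d=1, a=46
d=1 and a=2a₀=46 at k=4, so the next step gives (m, d) = (23, 31) again — its k=1 value — and the period has length 4.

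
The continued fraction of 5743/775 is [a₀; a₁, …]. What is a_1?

2

5743 = 7·775 + 318   →  a_0 = 7
775 = 2·318 + 139   →  a_1 = 2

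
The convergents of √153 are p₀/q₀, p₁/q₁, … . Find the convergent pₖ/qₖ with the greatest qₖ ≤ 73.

√153 = [12; 2, 1, 2, 2, 2, 1, 2, 24, …] (period length 8).
Convergents:
  p_0/q_0 = 12/1
  p_1/q_1 = 25/2
  p_2/q_2 = 37/3
  p_3/q_3 = 99/8
  p_4/q_4 = 235/19
  p_5/q_5 = 569/46
  p_6/q_6 = 804/65
  p_7/q_7 = 2177/176
q_6 = 65 ≤ 73 < 176 = q_7, so the answer is 804/65.

804/65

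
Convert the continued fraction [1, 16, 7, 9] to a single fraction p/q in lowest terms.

1097/1033

Fold from the inside: start with 9/1.
  7 + 1/9 = 64/9
  16 + 9/64 = 1033/64
  1 + 64/1033 = 1097/1033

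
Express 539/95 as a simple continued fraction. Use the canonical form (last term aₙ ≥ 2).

539 = 5×95 + 64
95 = 1×64 + 31
64 = 2×31 + 2
31 = 15×2 + 1
2 = 2×1 + 0  (stop)
So 539/95 = [5; 1, 2, 15, 2].

[5; 1, 2, 15, 2]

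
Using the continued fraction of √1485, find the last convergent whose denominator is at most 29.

√1485 = [38; 1, 1, 6, 1, 1, 76, …] (period length 6).
Convergents:
  p_0/q_0 = 38/1
  p_1/q_1 = 39/1
  p_2/q_2 = 77/2
  p_3/q_3 = 501/13
  p_4/q_4 = 578/15
  p_5/q_5 = 1079/28
  p_6/q_6 = 82582/2143
q_5 = 28 ≤ 29 < 2143 = q_6, so the answer is 1079/28.

1079/28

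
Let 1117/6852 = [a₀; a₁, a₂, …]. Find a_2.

7

1117 = 0·6852 + 1117   →  a_0 = 0
6852 = 6·1117 + 150   →  a_1 = 6
1117 = 7·150 + 67   →  a_2 = 7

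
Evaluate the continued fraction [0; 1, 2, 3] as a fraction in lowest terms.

7/10

Fold from the inside: start with 3/1.
  2 + 1/3 = 7/3
  1 + 3/7 = 10/7
  0 + 7/10 = 7/10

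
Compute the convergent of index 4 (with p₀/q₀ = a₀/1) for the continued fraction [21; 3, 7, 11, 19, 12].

99706/4677

Using pₖ = aₖpₖ₋₁ + pₖ₋₂, qₖ = aₖqₖ₋₁ + qₖ₋₂ (with p₋₁=1, p₋₂=0, q₋₁=0, q₋₂=1):
  k=0: a=21, p=21, q=1
  k=1: a=3, p=64, q=3
  k=2: a=7, p=469, q=22
  k=3: a=11, p=5223, q=245
  k=4: a=19, p=99706, q=4677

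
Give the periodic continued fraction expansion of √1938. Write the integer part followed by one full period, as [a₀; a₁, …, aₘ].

a₀ = ⌊√1938⌋ = 44.
With m₀=0, d₀=1 and mₖ₊₁ = dₖaₖ − mₖ, dₖ₊₁ = (n − mₖ₊₁²)/dₖ, aₖ₊₁ = ⌊(a₀+mₖ₊₁)/dₖ₊₁⌋:
  k=1: m=44, d=2, a=44
  k=2: m=44, d=1, a=88
d=1 and a=2a₀=88 at k=2, so the next step gives (m, d) = (44, 2) again — its k=1 value — and the period has length 2.

[44; 44, 88]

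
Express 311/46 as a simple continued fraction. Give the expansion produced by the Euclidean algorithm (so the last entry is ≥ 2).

[6; 1, 3, 5, 2]

311 = 6*46 + 35
46 = 1*35 + 11
35 = 3*11 + 2
11 = 5*2 + 1
2 = 2*1 + 0  (stop)
So 311/46 = [6; 1, 3, 5, 2].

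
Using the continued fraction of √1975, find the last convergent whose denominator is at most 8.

311/7

√1975 = [44; 2, 3, 1, 2, 1, 3, 2, 88, …] (period length 8).
Convergents:
  p_0/q_0 = 44/1
  p_1/q_1 = 89/2
  p_2/q_2 = 311/7
  p_3/q_3 = 400/9
q_2 = 7 ≤ 8 < 9 = q_3, so the answer is 311/7.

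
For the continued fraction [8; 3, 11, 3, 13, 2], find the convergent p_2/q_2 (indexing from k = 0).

283/34

Using pₖ = aₖpₖ₋₁ + pₖ₋₂, qₖ = aₖqₖ₋₁ + qₖ₋₂ (with p₋₁=1, p₋₂=0, q₋₁=0, q₋₂=1):
  k=0: a=8, p=8, q=1
  k=1: a=3, p=25, q=3
  k=2: a=11, p=283, q=34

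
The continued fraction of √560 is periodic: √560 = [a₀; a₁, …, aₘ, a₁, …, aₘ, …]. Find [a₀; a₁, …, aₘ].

[23; 1, 1, 1, 46]

a₀ = ⌊√560⌋ = 23.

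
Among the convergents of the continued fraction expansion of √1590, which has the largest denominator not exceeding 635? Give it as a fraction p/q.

√1590 = [39; 1, 6, 1, 78, …] (period length 4).
Convergents:
  p_0/q_0 = 39/1
  p_1/q_1 = 40/1
  p_2/q_2 = 279/7
  p_3/q_3 = 319/8
  p_4/q_4 = 25161/631
  p_5/q_5 = 25480/639
q_4 = 631 ≤ 635 < 639 = q_5, so the answer is 25161/631.

25161/631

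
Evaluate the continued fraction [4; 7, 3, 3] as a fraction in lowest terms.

Using pₖ = aₖpₖ₋₁ + pₖ₋₂ and qₖ = aₖqₖ₋₁ + qₖ₋₂:
  k=0: a=4, p=4, q=1
  k=1: a=7, p=29, q=7
  k=2: a=3, p=91, q=22
  k=3: a=3, p=302, q=73

302/73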